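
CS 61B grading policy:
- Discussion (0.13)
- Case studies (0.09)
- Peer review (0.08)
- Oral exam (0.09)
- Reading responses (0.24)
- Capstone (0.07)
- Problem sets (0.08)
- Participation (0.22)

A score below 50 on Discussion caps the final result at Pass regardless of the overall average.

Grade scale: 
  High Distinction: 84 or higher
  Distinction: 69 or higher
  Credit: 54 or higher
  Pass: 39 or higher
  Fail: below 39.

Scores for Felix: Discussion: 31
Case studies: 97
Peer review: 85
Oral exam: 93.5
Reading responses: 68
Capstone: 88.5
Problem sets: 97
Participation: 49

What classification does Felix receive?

Pass

Discussion score 31 < 50: minimum not met.
Weighted total:
  Discussion 31 × 0.13 = 4.03
  Case studies 97 × 0.09 = 8.73
  Peer review 85 × 0.08 = 6.8
  Oral exam 93.5 × 0.09 = 8.415
  Reading responses 68 × 0.24 = 16.32
  Capstone 88.5 × 0.07 = 6.195
  Problem sets 97 × 0.08 = 7.76
  Participation 49 × 0.22 = 10.78
Sum = 69.03
69.03 would be Distinction; cap at Pass applies → Pass.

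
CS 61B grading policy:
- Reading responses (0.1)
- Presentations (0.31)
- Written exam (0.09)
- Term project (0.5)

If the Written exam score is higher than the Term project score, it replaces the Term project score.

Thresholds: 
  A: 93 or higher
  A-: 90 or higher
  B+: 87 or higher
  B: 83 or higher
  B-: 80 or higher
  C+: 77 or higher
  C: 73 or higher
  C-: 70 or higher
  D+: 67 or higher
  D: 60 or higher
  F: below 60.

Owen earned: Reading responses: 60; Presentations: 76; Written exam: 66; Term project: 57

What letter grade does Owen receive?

D+

Written exam (66) > Term project (57), so Term project counts as 66.
Weighted total:
  Reading responses 60 × 0.1 = 6
  Presentations 76 × 0.31 = 23.56
  Written exam 66 × 0.09 = 5.94
  Term project 66 × 0.5 = 33
Sum = 68.5
68.5 is ≥ 67 and < 70 → D+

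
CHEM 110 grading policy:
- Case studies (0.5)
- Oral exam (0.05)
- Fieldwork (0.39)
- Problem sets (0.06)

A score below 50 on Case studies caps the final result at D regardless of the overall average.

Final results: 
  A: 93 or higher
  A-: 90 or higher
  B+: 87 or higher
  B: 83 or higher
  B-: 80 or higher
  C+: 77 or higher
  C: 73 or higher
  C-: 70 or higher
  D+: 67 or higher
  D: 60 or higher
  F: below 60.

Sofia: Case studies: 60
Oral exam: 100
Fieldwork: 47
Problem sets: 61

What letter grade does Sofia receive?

Case studies score 60 ≥ 50: minimum met.
Weighted total:
  Case studies 60 × 0.5 = 30
  Oral exam 100 × 0.05 = 5
  Fieldwork 47 × 0.39 = 18.33
  Problem sets 61 × 0.06 = 3.66
Sum = 56.99
56.99 < 60 → F

F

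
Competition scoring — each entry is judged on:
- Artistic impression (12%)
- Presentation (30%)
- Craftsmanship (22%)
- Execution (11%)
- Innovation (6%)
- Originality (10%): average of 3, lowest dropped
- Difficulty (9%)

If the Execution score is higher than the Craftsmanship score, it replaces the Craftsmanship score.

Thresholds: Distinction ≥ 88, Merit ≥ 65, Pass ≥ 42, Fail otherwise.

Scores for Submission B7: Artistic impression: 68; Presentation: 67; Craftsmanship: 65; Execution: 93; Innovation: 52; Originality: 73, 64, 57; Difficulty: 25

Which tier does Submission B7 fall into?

Originality: drop 57 → average of remaining 2 = 137/2 = 68.5
Execution (93) > Craftsmanship (65), so Craftsmanship counts as 93.
Weighted total:
  Artistic impression 68 × 0.12 = 8.16
  Presentation 67 × 0.3 = 20.1
  Craftsmanship 93 × 0.22 = 20.46
  Execution 93 × 0.11 = 10.23
  Innovation 52 × 0.06 = 3.12
  Originality 68.5 × 0.1 = 6.85
  Difficulty 25 × 0.09 = 2.25
Sum = 71.17
71.17 is ≥ 65 and < 88 → Merit

Merit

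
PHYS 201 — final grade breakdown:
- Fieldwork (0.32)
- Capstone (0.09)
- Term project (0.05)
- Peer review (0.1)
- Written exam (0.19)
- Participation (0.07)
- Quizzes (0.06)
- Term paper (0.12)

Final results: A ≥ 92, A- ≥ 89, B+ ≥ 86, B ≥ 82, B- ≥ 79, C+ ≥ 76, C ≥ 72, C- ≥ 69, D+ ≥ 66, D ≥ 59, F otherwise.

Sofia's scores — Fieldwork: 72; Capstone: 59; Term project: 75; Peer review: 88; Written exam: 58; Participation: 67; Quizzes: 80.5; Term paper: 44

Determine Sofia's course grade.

Weighted total:
  Fieldwork 72 × 0.32 = 23.04
  Capstone 59 × 0.09 = 5.31
  Term project 75 × 0.05 = 3.75
  Peer review 88 × 0.1 = 8.8
  Written exam 58 × 0.19 = 11.02
  Participation 67 × 0.07 = 4.69
  Quizzes 80.5 × 0.06 = 4.83
  Term paper 44 × 0.12 = 5.28
Sum = 66.72
66.72 is ≥ 66 and < 69 → D+

D+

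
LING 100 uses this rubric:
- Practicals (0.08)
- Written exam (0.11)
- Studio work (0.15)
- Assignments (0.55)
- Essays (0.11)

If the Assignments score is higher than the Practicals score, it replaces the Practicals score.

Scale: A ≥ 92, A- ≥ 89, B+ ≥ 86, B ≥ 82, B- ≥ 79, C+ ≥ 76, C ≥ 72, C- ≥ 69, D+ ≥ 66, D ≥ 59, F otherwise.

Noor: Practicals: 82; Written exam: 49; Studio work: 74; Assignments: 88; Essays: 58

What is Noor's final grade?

C+

Assignments (88) > Practicals (82), so Practicals counts as 88.
Weighted total:
  Practicals 88 × 0.08 = 7.04
  Written exam 49 × 0.11 = 5.39
  Studio work 74 × 0.15 = 11.1
  Assignments 88 × 0.55 = 48.4
  Essays 58 × 0.11 = 6.38
Sum = 78.31
78.31 is ≥ 76 and < 79 → C+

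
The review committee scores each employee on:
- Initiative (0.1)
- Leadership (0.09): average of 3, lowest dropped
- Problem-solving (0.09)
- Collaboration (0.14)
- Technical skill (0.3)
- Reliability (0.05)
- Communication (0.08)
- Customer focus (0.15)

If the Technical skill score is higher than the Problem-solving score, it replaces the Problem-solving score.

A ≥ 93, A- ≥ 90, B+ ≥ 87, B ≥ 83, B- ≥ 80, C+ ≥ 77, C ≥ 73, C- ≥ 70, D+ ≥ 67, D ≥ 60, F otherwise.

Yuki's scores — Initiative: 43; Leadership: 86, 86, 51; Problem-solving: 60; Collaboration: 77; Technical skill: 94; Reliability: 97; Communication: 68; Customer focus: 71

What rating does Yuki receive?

Leadership: drop 51 → average of remaining 2 = 172/2 = 86
Technical skill (94) > Problem-solving (60), so Problem-solving counts as 94.
Weighted total:
  Initiative 43 × 0.1 = 4.3
  Leadership 86 × 0.09 = 7.74
  Problem-solving 94 × 0.09 = 8.46
  Collaboration 77 × 0.14 = 10.78
  Technical skill 94 × 0.3 = 28.2
  Reliability 97 × 0.05 = 4.85
  Communication 68 × 0.08 = 5.44
  Customer focus 71 × 0.15 = 10.65
Sum = 80.42
80.42 is ≥ 80 and < 83 → B-

B-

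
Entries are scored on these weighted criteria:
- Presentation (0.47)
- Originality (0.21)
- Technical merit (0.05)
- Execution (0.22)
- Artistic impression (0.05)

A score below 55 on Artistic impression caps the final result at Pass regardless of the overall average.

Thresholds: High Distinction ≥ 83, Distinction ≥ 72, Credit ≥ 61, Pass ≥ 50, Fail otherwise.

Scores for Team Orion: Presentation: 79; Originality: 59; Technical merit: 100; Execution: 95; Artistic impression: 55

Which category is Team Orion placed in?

Distinction

Artistic impression score 55 ≥ 55: minimum met.
Weighted total:
  Presentation 79 × 0.47 = 37.13
  Originality 59 × 0.21 = 12.39
  Technical merit 100 × 0.05 = 5
  Execution 95 × 0.22 = 20.9
  Artistic impression 55 × 0.05 = 2.75
Sum = 78.17
78.17 is ≥ 72 and < 83 → Distinction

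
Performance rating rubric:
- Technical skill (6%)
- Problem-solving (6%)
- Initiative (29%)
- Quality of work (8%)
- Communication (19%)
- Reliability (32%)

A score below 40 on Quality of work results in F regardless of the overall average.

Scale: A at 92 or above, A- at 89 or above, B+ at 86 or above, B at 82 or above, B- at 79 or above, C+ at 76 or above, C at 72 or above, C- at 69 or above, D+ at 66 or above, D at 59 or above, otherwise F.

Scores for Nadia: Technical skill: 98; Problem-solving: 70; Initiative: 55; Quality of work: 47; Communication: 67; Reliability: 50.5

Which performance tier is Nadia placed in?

F

Quality of work score 47 ≥ 40: minimum met.
Weighted total:
  Technical skill 98 × 0.06 = 5.88
  Problem-solving 70 × 0.06 = 4.2
  Initiative 55 × 0.29 = 15.95
  Quality of work 47 × 0.08 = 3.76
  Communication 67 × 0.19 = 12.73
  Reliability 50.5 × 0.32 = 16.16
Sum = 58.68
58.68 < 59 → F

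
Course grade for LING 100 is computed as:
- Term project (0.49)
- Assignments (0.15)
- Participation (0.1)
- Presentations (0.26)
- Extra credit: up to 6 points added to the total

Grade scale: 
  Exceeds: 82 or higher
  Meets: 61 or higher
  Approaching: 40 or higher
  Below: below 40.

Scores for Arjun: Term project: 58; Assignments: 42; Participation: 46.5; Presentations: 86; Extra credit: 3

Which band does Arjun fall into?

Weighted total:
  Term project 58 × 0.49 = 28.42
  Assignments 42 × 0.15 = 6.3
  Participation 46.5 × 0.1 = 4.65
  Presentations 86 × 0.26 = 22.36
Sum = 61.73
Extra credit: 61.73 + 3 = 64.73
64.73 is ≥ 61 and < 82 → Meets

Meets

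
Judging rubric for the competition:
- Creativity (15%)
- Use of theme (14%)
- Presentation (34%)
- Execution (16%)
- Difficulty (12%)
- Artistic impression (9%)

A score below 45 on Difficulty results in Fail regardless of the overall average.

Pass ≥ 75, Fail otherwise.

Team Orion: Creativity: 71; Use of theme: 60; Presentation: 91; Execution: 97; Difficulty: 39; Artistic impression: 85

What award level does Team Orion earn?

Fail

Difficulty score 39 < 45: minimum not met.
Weighted total:
  Creativity 71 × 0.15 = 10.65
  Use of theme 60 × 0.14 = 8.4
  Presentation 91 × 0.34 = 30.94
  Execution 97 × 0.16 = 15.52
  Difficulty 39 × 0.12 = 4.68
  Artistic impression 85 × 0.09 = 7.65
Sum = 77.84
Because the Difficulty minimum was not met, the result is Fail.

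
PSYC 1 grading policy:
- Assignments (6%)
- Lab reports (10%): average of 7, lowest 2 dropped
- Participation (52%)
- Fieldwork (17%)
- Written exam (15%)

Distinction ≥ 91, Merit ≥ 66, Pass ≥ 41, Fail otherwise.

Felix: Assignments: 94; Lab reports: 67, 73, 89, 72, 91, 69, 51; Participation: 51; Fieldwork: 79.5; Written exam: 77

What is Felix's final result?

Pass

Lab reports: drop 51, 67 → average of remaining 5 = 394/5 = 78.8
Weighted total:
  Assignments 94 × 0.06 = 5.64
  Lab reports 78.8 × 0.1 = 7.88
  Participation 51 × 0.52 = 26.52
  Fieldwork 79.5 × 0.17 = 13.515
  Written exam 77 × 0.15 = 11.55
Sum = 65.105
65.105 is ≥ 41 and < 66 → Pass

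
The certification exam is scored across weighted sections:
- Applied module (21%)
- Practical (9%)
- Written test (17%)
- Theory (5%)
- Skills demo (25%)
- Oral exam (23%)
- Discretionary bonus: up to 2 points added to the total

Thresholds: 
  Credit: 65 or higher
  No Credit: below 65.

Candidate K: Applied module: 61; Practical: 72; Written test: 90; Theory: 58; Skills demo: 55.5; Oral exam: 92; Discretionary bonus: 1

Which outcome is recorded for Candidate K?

Credit

Weighted total:
  Applied module 61 × 0.21 = 12.81
  Practical 72 × 0.09 = 6.48
  Written test 90 × 0.17 = 15.3
  Theory 58 × 0.05 = 2.9
  Skills demo 55.5 × 0.25 = 13.875
  Oral exam 92 × 0.23 = 21.16
Sum = 72.525
Discretionary bonus: 72.525 + 1 = 73.525
73.525 ≥ 65 → Credit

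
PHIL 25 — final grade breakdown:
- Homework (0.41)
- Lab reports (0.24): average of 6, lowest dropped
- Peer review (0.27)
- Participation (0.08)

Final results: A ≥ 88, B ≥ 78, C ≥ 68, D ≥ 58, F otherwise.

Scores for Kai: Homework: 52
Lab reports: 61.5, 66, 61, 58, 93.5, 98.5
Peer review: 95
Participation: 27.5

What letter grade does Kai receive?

D

Lab reports: drop 58 → average of remaining 5 = 380.5/5 = 76.1
Weighted total:
  Homework 52 × 0.41 = 21.32
  Lab reports 76.1 × 0.24 = 18.264
  Peer review 95 × 0.27 = 25.65
  Participation 27.5 × 0.08 = 2.2
Sum = 67.434
67.434 is ≥ 58 and < 68 → D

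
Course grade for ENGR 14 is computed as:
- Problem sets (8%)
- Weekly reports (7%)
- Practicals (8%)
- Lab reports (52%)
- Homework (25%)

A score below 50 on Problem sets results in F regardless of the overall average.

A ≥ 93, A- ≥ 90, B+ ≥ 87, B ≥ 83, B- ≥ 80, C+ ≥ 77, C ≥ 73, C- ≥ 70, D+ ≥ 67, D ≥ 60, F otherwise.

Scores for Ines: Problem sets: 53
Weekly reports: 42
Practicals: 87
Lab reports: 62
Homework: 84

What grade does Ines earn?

Problem sets score 53 ≥ 50: minimum met.
Weighted total:
  Problem sets 53 × 0.08 = 4.24
  Weekly reports 42 × 0.07 = 2.94
  Practicals 87 × 0.08 = 6.96
  Lab reports 62 × 0.52 = 32.24
  Homework 84 × 0.25 = 21
Sum = 67.38
67.38 is ≥ 67 and < 70 → D+

D+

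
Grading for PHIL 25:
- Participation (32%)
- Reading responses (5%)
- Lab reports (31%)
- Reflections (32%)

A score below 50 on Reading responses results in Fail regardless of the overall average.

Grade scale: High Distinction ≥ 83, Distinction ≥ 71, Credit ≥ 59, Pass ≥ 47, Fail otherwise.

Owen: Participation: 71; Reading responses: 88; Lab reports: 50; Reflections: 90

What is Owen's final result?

Distinction

Reading responses score 88 ≥ 50: minimum met.
Weighted total:
  Participation 71 × 0.32 = 22.72
  Reading responses 88 × 0.05 = 4.4
  Lab reports 50 × 0.31 = 15.5
  Reflections 90 × 0.32 = 28.8
Sum = 71.42
71.42 is ≥ 71 and < 83 → Distinction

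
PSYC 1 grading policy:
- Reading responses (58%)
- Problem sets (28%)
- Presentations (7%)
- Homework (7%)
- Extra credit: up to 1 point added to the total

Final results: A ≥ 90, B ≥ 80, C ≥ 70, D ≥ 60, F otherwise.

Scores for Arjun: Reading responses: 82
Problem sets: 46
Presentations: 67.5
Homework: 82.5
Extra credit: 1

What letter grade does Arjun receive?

C

Weighted total:
  Reading responses 82 × 0.58 = 47.56
  Problem sets 46 × 0.28 = 12.88
  Presentations 67.5 × 0.07 = 4.725
  Homework 82.5 × 0.07 = 5.775
Sum = 70.94
Extra credit: 70.94 + 1 = 71.94
71.94 is ≥ 70 and < 80 → C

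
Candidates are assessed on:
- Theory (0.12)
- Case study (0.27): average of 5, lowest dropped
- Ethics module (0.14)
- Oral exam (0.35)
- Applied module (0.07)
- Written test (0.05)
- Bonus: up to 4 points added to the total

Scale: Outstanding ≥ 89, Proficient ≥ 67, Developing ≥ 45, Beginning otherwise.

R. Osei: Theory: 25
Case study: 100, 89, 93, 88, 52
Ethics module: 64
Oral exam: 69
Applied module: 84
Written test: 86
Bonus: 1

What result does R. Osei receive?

Case study: drop 52 → average of remaining 4 = 370/4 = 92.5
Weighted total:
  Theory 25 × 0.12 = 3
  Case study 92.5 × 0.27 = 24.975
  Ethics module 64 × 0.14 = 8.96
  Oral exam 69 × 0.35 = 24.15
  Applied module 84 × 0.07 = 5.88
  Written test 86 × 0.05 = 4.3
Sum = 71.265
Bonus: 71.265 + 1 = 72.265
72.265 is ≥ 67 and < 89 → Proficient

Proficient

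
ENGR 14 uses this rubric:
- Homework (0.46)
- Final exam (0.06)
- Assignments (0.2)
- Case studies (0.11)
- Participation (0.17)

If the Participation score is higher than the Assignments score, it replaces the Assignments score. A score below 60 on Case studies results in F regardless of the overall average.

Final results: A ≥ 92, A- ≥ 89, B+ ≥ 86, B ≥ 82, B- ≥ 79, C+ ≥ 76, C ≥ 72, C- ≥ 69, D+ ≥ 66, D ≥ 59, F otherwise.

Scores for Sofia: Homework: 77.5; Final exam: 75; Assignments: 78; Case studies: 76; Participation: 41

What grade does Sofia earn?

C-

Participation (41) ≤ Assignments (78), so Assignments stays at 78.
Case studies score 76 ≥ 60: minimum met.
Weighted total:
  Homework 77.5 × 0.46 = 35.65
  Final exam 75 × 0.06 = 4.5
  Assignments 78 × 0.2 = 15.6
  Case studies 76 × 0.11 = 8.36
  Participation 41 × 0.17 = 6.97
Sum = 71.08
71.08 is ≥ 69 and < 72 → C-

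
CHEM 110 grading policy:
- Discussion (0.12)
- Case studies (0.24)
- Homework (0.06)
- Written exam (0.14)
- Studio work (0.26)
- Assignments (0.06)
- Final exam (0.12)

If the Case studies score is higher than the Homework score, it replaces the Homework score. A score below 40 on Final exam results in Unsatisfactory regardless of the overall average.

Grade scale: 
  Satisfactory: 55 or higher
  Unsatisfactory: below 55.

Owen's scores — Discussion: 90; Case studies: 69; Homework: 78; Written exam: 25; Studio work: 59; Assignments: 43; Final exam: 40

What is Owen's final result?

Satisfactory

Case studies (69) ≤ Homework (78), so Homework stays at 78.
Final exam score 40 ≥ 40: minimum met.
Weighted total:
  Discussion 90 × 0.12 = 10.8
  Case studies 69 × 0.24 = 16.56
  Homework 78 × 0.06 = 4.68
  Written exam 25 × 0.14 = 3.5
  Studio work 59 × 0.26 = 15.34
  Assignments 43 × 0.06 = 2.58
  Final exam 40 × 0.12 = 4.8
Sum = 58.26
58.26 ≥ 55 → Satisfactory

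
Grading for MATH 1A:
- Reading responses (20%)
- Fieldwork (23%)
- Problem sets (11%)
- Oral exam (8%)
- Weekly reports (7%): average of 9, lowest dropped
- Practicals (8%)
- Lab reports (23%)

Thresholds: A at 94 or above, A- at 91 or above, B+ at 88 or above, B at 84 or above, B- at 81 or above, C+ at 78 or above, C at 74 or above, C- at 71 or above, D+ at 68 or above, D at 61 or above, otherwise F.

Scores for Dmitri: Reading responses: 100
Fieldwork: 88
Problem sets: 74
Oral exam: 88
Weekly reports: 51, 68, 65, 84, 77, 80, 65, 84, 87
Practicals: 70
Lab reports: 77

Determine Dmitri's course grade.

Weekly reports: drop 51 → average of remaining 8 = 610/8 = 76.25
Weighted total:
  Reading responses 100 × 0.2 = 20
  Fieldwork 88 × 0.23 = 20.24
  Problem sets 74 × 0.11 = 8.14
  Oral exam 88 × 0.08 = 7.04
  Weekly reports 76.25 × 0.07 = 5.3375
  Practicals 70 × 0.08 = 5.6
  Lab reports 77 × 0.23 = 17.71
Sum = 84.0675
84.0675 is ≥ 84 and < 88 → B

B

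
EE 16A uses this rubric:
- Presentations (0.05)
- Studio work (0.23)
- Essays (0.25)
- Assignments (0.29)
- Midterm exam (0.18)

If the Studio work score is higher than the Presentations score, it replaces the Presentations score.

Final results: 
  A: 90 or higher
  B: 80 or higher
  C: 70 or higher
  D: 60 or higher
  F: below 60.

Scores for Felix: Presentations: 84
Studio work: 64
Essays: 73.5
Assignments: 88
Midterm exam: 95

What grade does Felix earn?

Studio work (64) ≤ Presentations (84), so Presentations stays at 84.
Weighted total:
  Presentations 84 × 0.05 = 4.2
  Studio work 64 × 0.23 = 14.72
  Essays 73.5 × 0.25 = 18.375
  Assignments 88 × 0.29 = 25.52
  Midterm exam 95 × 0.18 = 17.1
Sum = 79.915
79.915 is ≥ 70 and < 80 → C

C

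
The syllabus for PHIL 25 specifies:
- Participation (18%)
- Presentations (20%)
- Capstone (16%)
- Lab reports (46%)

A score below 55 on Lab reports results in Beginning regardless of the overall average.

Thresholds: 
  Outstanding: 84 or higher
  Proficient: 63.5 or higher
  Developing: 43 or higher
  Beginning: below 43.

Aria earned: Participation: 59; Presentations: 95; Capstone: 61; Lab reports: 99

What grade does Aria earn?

Outstanding

Lab reports score 99 ≥ 55: minimum met.
Weighted total:
  Participation 59 × 0.18 = 10.62
  Presentations 95 × 0.2 = 19
  Capstone 61 × 0.16 = 9.76
  Lab reports 99 × 0.46 = 45.54
Sum = 84.92
84.92 ≥ 84 → Outstanding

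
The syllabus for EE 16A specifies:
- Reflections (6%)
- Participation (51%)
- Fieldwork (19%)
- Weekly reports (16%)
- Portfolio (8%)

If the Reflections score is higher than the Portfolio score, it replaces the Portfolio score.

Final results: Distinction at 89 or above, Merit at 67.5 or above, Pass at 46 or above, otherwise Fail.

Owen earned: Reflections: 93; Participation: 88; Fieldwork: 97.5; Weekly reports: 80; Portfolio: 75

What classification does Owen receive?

Reflections (93) > Portfolio (75), so Portfolio counts as 93.
Weighted total:
  Reflections 93 × 0.06 = 5.58
  Participation 88 × 0.51 = 44.88
  Fieldwork 97.5 × 0.19 = 18.525
  Weekly reports 80 × 0.16 = 12.8
  Portfolio 93 × 0.08 = 7.44
Sum = 89.225
89.225 ≥ 89 → Distinction

Distinction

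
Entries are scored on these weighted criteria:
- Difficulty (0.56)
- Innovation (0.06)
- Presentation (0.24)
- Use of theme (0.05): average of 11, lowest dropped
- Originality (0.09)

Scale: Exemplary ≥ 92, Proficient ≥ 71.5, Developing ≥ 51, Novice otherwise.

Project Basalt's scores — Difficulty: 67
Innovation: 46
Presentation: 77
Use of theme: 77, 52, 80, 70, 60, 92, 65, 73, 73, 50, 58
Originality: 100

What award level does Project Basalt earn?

Developing

Use of theme: drop 50 → average of remaining 10 = 700/10 = 70
Weighted total:
  Difficulty 67 × 0.56 = 37.52
  Innovation 46 × 0.06 = 2.76
  Presentation 77 × 0.24 = 18.48
  Use of theme 70 × 0.05 = 3.5
  Originality 100 × 0.09 = 9
Sum = 71.26
71.26 is ≥ 51 and < 71.5 → Developing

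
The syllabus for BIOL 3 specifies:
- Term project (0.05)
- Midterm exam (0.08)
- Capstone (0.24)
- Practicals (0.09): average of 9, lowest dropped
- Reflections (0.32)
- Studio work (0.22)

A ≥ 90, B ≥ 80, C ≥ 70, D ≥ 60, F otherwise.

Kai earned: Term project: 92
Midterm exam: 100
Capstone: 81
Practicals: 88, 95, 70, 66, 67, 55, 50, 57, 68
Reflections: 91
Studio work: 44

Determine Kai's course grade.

C

Practicals: drop 50 → average of remaining 8 = 566/8 = 70.75
Weighted total:
  Term project 92 × 0.05 = 4.6
  Midterm exam 100 × 0.08 = 8
  Capstone 81 × 0.24 = 19.44
  Practicals 70.75 × 0.09 = 6.3675
  Reflections 91 × 0.32 = 29.12
  Studio work 44 × 0.22 = 9.68
Sum = 77.2075
77.2075 is ≥ 70 and < 80 → C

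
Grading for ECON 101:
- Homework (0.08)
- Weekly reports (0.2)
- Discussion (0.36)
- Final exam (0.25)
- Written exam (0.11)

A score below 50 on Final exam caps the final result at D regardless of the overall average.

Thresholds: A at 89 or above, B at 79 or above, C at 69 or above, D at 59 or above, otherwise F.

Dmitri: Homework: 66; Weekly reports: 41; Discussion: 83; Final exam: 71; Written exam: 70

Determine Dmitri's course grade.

D

Final exam score 71 ≥ 50: minimum met.
Weighted total:
  Homework 66 × 0.08 = 5.28
  Weekly reports 41 × 0.2 = 8.2
  Discussion 83 × 0.36 = 29.88
  Final exam 71 × 0.25 = 17.75
  Written exam 70 × 0.11 = 7.7
Sum = 68.81
68.81 is ≥ 59 and < 69 → D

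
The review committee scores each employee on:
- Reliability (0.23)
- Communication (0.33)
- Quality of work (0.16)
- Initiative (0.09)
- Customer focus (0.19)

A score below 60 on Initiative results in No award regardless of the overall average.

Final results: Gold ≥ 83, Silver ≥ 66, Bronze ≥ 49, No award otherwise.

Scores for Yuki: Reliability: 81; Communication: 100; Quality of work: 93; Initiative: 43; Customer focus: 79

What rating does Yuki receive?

No award

Initiative score 43 < 60: minimum not met.
Weighted total:
  Reliability 81 × 0.23 = 18.63
  Communication 100 × 0.33 = 33
  Quality of work 93 × 0.16 = 14.88
  Initiative 43 × 0.09 = 3.87
  Customer focus 79 × 0.19 = 15.01
Sum = 85.39
Because the Initiative minimum was not met, the result is No award.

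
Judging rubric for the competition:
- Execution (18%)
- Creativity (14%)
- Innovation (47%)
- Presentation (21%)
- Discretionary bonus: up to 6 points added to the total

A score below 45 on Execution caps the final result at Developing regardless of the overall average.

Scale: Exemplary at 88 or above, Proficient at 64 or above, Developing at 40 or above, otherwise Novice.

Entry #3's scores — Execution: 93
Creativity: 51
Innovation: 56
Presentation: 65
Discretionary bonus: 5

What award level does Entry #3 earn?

Proficient

Execution score 93 ≥ 45: minimum met.
Weighted total:
  Execution 93 × 0.18 = 16.74
  Creativity 51 × 0.14 = 7.14
  Innovation 56 × 0.47 = 26.32
  Presentation 65 × 0.21 = 13.65
Sum = 63.85
Discretionary bonus: 63.85 + 5 = 68.85
68.85 is ≥ 64 and < 88 → Proficient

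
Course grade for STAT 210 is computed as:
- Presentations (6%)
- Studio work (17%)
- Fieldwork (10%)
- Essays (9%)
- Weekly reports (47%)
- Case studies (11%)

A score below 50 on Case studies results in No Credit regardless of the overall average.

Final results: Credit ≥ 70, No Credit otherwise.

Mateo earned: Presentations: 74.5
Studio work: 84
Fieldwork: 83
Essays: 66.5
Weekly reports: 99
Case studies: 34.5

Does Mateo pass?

Case studies score 34.5 < 50: minimum not met.
Weighted total:
  Presentations 74.5 × 0.06 = 4.47
  Studio work 84 × 0.17 = 14.28
  Fieldwork 83 × 0.1 = 8.3
  Essays 66.5 × 0.09 = 5.985
  Weekly reports 99 × 0.47 = 46.53
  Case studies 34.5 × 0.11 = 3.795
Sum = 83.36
Because the Case studies minimum was not met, the result is No Credit.

No Credit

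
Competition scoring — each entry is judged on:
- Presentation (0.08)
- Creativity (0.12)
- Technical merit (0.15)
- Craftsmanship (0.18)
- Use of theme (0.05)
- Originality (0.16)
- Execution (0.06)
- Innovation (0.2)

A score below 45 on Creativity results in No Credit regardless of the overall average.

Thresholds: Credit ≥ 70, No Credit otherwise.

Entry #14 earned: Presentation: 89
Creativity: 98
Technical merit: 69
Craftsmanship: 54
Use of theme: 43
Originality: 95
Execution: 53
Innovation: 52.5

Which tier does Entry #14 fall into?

No Credit

Creativity score 98 ≥ 45: minimum met.
Weighted total:
  Presentation 89 × 0.08 = 7.12
  Creativity 98 × 0.12 = 11.76
  Technical merit 69 × 0.15 = 10.35
  Craftsmanship 54 × 0.18 = 9.72
  Use of theme 43 × 0.05 = 2.15
  Originality 95 × 0.16 = 15.2
  Execution 53 × 0.06 = 3.18
  Innovation 52.5 × 0.2 = 10.5
Sum = 69.98
69.98 < 70 → No Credit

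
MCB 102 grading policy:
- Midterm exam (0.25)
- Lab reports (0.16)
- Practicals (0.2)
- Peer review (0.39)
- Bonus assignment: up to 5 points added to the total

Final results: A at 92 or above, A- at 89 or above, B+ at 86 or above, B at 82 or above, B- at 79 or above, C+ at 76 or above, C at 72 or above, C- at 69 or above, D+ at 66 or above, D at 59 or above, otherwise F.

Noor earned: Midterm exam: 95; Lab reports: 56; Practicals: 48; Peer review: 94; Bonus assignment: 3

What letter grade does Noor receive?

B-

Weighted total:
  Midterm exam 95 × 0.25 = 23.75
  Lab reports 56 × 0.16 = 8.96
  Practicals 48 × 0.2 = 9.6
  Peer review 94 × 0.39 = 36.66
Sum = 78.97
Bonus assignment: 78.97 + 3 = 81.97
81.97 is ≥ 79 and < 82 → B-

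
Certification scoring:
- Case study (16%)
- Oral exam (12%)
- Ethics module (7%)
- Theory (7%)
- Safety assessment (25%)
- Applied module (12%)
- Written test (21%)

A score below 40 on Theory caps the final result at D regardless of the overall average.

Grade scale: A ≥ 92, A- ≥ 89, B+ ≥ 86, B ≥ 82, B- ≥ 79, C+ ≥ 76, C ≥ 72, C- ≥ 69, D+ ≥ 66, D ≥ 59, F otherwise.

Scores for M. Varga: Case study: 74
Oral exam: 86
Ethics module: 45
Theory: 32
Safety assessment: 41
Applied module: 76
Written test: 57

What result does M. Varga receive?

F

Theory score 32 < 40: minimum not met.
Weighted total:
  Case study 74 × 0.16 = 11.84
  Oral exam 86 × 0.12 = 10.32
  Ethics module 45 × 0.07 = 3.15
  Theory 32 × 0.07 = 2.24
  Safety assessment 41 × 0.25 = 10.25
  Applied module 76 × 0.12 = 9.12
  Written test 57 × 0.21 = 11.97
Sum = 58.89
58.89 would be F; cap at D applies → F.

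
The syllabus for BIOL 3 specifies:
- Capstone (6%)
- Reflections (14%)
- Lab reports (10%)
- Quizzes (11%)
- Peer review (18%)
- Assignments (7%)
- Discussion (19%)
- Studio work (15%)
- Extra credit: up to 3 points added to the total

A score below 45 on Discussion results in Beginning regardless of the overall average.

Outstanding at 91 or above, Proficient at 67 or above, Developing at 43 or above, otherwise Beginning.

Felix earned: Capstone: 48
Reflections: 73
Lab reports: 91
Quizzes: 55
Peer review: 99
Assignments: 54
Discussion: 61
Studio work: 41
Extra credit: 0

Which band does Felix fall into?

Proficient

Discussion score 61 ≥ 45: minimum met.
Weighted total:
  Capstone 48 × 0.06 = 2.88
  Reflections 73 × 0.14 = 10.22
  Lab reports 91 × 0.1 = 9.1
  Quizzes 55 × 0.11 = 6.05
  Peer review 99 × 0.18 = 17.82
  Assignments 54 × 0.07 = 3.78
  Discussion 61 × 0.19 = 11.59
  Studio work 41 × 0.15 = 6.15
Sum = 67.59
Extra credit: 67.59 + 0 = 67.59
67.59 is ≥ 67 and < 91 → Proficient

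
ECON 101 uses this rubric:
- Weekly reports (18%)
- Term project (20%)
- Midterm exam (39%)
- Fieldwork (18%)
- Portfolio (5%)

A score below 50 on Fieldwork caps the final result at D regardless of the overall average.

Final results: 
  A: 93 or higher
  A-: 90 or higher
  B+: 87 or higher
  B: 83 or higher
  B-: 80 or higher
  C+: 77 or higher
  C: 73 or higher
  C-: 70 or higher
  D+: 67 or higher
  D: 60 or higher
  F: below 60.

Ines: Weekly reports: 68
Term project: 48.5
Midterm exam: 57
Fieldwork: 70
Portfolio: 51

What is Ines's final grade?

Fieldwork score 70 ≥ 50: minimum met.
Weighted total:
  Weekly reports 68 × 0.18 = 12.24
  Term project 48.5 × 0.2 = 9.7
  Midterm exam 57 × 0.39 = 22.23
  Fieldwork 70 × 0.18 = 12.6
  Portfolio 51 × 0.05 = 2.55
Sum = 59.32
59.32 < 60 → F

F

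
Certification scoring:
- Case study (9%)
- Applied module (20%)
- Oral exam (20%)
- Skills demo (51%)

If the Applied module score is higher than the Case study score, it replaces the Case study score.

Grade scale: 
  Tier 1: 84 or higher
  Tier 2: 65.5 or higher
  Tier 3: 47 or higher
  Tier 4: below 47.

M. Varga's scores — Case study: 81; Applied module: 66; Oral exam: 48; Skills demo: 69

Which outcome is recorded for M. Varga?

Tier 3

Applied module (66) ≤ Case study (81), so Case study stays at 81.
Weighted total:
  Case study 81 × 0.09 = 7.29
  Applied module 66 × 0.2 = 13.2
  Oral exam 48 × 0.2 = 9.6
  Skills demo 69 × 0.51 = 35.19
Sum = 65.28
65.28 is ≥ 47 and < 65.5 → Tier 3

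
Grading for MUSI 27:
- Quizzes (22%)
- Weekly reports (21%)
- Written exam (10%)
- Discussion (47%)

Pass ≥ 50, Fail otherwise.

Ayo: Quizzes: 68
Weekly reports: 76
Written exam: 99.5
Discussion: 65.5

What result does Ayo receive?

Pass

Weighted total:
  Quizzes 68 × 0.22 = 14.96
  Weekly reports 76 × 0.21 = 15.96
  Written exam 99.5 × 0.1 = 9.95
  Discussion 65.5 × 0.47 = 30.785
Sum = 71.655
71.655 ≥ 50 → Pass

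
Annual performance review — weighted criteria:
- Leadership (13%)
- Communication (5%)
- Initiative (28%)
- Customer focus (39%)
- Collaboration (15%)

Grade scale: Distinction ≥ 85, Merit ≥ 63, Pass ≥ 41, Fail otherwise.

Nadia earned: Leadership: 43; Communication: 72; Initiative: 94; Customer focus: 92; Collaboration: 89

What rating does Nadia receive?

Weighted total:
  Leadership 43 × 0.13 = 5.59
  Communication 72 × 0.05 = 3.6
  Initiative 94 × 0.28 = 26.32
  Customer focus 92 × 0.39 = 35.88
  Collaboration 89 × 0.15 = 13.35
Sum = 84.74
84.74 is ≥ 63 and < 85 → Merit

Merit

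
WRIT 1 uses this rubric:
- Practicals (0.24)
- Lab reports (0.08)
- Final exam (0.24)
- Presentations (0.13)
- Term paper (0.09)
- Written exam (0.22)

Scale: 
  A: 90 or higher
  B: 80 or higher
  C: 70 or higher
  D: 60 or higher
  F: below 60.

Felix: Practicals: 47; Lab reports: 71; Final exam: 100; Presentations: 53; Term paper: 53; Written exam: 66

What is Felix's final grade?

D

Weighted total:
  Practicals 47 × 0.24 = 11.28
  Lab reports 71 × 0.08 = 5.68
  Final exam 100 × 0.24 = 24
  Presentations 53 × 0.13 = 6.89
  Term paper 53 × 0.09 = 4.77
  Written exam 66 × 0.22 = 14.52
Sum = 67.14
67.14 is ≥ 60 and < 70 → D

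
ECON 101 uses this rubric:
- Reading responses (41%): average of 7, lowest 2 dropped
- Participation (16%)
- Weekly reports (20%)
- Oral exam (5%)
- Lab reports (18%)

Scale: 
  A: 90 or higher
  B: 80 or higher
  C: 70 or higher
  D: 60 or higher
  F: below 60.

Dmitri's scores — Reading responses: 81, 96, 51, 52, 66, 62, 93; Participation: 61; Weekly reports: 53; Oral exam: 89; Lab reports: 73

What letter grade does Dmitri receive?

C

Reading responses: drop 51, 52 → average of remaining 5 = 398/5 = 79.6
Weighted total:
  Reading responses 79.6 × 0.41 = 32.636
  Participation 61 × 0.16 = 9.76
  Weekly reports 53 × 0.2 = 10.6
  Oral exam 89 × 0.05 = 4.45
  Lab reports 73 × 0.18 = 13.14
Sum = 70.586
70.586 is ≥ 70 and < 80 → C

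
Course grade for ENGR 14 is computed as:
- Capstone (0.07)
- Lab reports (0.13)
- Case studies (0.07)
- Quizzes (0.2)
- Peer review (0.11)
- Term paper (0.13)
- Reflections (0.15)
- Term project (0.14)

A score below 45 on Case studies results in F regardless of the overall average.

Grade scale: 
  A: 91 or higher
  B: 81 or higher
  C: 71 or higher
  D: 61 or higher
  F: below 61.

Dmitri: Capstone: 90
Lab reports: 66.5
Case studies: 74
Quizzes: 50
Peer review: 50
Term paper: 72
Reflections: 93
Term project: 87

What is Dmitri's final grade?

C

Case studies score 74 ≥ 45: minimum met.
Weighted total:
  Capstone 90 × 0.07 = 6.3
  Lab reports 66.5 × 0.13 = 8.645
  Case studies 74 × 0.07 = 5.18
  Quizzes 50 × 0.2 = 10
  Peer review 50 × 0.11 = 5.5
  Term paper 72 × 0.13 = 9.36
  Reflections 93 × 0.15 = 13.95
  Term project 87 × 0.14 = 12.18
Sum = 71.115
71.115 is ≥ 71 and < 81 → C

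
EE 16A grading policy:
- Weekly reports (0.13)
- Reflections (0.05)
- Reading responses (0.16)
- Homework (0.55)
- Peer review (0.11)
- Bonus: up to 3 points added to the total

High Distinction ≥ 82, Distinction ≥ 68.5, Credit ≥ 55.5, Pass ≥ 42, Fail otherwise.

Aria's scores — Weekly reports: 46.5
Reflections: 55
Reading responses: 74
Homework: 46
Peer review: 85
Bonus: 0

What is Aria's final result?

Weighted total:
  Weekly reports 46.5 × 0.13 = 6.045
  Reflections 55 × 0.05 = 2.75
  Reading responses 74 × 0.16 = 11.84
  Homework 46 × 0.55 = 25.3
  Peer review 85 × 0.11 = 9.35
Sum = 55.285
Bonus: 55.285 + 0 = 55.285
55.285 is ≥ 42 and < 55.5 → Pass

Pass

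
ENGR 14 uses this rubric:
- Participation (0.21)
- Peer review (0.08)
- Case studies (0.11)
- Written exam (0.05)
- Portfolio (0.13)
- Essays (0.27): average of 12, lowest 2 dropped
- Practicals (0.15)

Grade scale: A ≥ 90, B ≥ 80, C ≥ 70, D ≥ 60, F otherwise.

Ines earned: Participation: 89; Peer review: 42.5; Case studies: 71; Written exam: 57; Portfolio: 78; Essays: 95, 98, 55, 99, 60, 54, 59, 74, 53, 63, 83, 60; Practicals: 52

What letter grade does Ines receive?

Essays: drop 53, 54 → average of remaining 10 = 746/10 = 74.6
Weighted total:
  Participation 89 × 0.21 = 18.69
  Peer review 42.5 × 0.08 = 3.4
  Case studies 71 × 0.11 = 7.81
  Written exam 57 × 0.05 = 2.85
  Portfolio 78 × 0.13 = 10.14
  Essays 74.6 × 0.27 = 20.142
  Practicals 52 × 0.15 = 7.8
Sum = 70.832
70.832 is ≥ 70 and < 80 → C

C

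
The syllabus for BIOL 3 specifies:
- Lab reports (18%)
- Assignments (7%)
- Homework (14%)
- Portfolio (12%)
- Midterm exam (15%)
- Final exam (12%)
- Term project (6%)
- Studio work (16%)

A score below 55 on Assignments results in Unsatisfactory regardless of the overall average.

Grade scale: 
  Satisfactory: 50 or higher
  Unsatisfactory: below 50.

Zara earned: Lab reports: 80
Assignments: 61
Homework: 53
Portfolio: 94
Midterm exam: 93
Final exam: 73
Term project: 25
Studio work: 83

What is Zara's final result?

Satisfactory

Assignments score 61 ≥ 55: minimum met.
Weighted total:
  Lab reports 80 × 0.18 = 14.4
  Assignments 61 × 0.07 = 4.27
  Homework 53 × 0.14 = 7.42
  Portfolio 94 × 0.12 = 11.28
  Midterm exam 93 × 0.15 = 13.95
  Final exam 73 × 0.12 = 8.76
  Term project 25 × 0.06 = 1.5
  Studio work 83 × 0.16 = 13.28
Sum = 74.86
74.86 ≥ 50 → Satisfactory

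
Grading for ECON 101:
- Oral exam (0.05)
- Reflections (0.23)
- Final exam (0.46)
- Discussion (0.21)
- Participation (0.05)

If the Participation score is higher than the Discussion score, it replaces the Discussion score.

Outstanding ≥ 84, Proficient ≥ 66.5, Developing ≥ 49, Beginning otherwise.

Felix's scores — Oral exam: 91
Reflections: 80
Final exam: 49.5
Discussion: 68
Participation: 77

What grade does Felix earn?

Developing

Participation (77) > Discussion (68), so Discussion counts as 77.
Weighted total:
  Oral exam 91 × 0.05 = 4.55
  Reflections 80 × 0.23 = 18.4
  Final exam 49.5 × 0.46 = 22.77
  Discussion 77 × 0.21 = 16.17
  Participation 77 × 0.05 = 3.85
Sum = 65.74
65.74 is ≥ 49 and < 66.5 → Developing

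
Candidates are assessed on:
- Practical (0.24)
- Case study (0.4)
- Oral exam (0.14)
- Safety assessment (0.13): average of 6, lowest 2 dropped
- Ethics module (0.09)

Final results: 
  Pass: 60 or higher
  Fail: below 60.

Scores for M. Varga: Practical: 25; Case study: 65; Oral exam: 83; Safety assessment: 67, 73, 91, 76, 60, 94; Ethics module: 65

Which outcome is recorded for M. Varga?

Safety assessment: drop 60, 67 → average of remaining 4 = 334/4 = 83.5
Weighted total:
  Practical 25 × 0.24 = 6
  Case study 65 × 0.4 = 26
  Oral exam 83 × 0.14 = 11.62
  Safety assessment 83.5 × 0.13 = 10.855
  Ethics module 65 × 0.09 = 5.85
Sum = 60.325
60.325 ≥ 60 → Pass

Pass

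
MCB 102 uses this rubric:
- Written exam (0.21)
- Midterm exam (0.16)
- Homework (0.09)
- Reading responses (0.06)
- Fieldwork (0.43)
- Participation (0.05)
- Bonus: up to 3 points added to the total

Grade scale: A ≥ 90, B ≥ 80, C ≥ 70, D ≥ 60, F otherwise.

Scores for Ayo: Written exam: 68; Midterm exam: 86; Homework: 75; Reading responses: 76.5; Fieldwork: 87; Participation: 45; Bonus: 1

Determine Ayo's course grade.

Weighted total:
  Written exam 68 × 0.21 = 14.28
  Midterm exam 86 × 0.16 = 13.76
  Homework 75 × 0.09 = 6.75
  Reading responses 76.5 × 0.06 = 4.59
  Fieldwork 87 × 0.43 = 37.41
  Participation 45 × 0.05 = 2.25
Sum = 79.04
Bonus: 79.04 + 1 = 80.04
80.04 is ≥ 80 and < 90 → B

B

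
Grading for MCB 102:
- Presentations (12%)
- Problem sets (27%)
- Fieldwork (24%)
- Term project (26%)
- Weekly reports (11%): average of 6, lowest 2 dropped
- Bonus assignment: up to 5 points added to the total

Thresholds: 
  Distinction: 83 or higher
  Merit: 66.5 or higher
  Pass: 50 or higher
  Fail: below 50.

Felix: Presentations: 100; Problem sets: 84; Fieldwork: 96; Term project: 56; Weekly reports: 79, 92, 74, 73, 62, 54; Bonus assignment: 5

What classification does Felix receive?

Distinction

Weekly reports: drop 54, 62 → average of remaining 4 = 318/4 = 79.5
Weighted total:
  Presentations 100 × 0.12 = 12
  Problem sets 84 × 0.27 = 22.68
  Fieldwork 96 × 0.24 = 23.04
  Term project 56 × 0.26 = 14.56
  Weekly reports 79.5 × 0.11 = 8.745
Sum = 81.025
Bonus assignment: 81.025 + 5 = 86.025
86.025 ≥ 83 → Distinction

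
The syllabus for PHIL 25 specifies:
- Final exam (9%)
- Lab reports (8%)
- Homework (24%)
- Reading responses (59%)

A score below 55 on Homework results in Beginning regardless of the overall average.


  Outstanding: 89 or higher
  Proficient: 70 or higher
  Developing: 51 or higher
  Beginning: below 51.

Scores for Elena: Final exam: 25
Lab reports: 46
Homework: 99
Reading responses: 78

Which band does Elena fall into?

Proficient

Homework score 99 ≥ 55: minimum met.
Weighted total:
  Final exam 25 × 0.09 = 2.25
  Lab reports 46 × 0.08 = 3.68
  Homework 99 × 0.24 = 23.76
  Reading responses 78 × 0.59 = 46.02
Sum = 75.71
75.71 is ≥ 70 and < 89 → Proficient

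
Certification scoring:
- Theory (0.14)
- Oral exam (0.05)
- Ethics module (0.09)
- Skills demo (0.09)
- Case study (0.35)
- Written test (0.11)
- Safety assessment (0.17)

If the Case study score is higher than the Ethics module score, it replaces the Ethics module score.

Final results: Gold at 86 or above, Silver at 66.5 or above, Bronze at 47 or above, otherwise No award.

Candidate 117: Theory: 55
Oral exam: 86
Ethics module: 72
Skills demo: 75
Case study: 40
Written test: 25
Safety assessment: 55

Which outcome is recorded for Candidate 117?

Bronze

Case study (40) ≤ Ethics module (72), so Ethics module stays at 72.
Weighted total:
  Theory 55 × 0.14 = 7.7
  Oral exam 86 × 0.05 = 4.3
  Ethics module 72 × 0.09 = 6.48
  Skills demo 75 × 0.09 = 6.75
  Case study 40 × 0.35 = 14
  Written test 25 × 0.11 = 2.75
  Safety assessment 55 × 0.17 = 9.35
Sum = 51.33
51.33 is ≥ 47 and < 66.5 → Bronze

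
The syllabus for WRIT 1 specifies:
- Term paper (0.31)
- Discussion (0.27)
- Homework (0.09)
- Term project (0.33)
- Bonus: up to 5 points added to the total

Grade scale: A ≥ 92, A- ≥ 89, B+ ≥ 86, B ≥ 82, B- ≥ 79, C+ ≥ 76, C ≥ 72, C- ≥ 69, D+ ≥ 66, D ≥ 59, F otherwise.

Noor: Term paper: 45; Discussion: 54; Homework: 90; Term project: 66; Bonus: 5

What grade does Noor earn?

Weighted total:
  Term paper 45 × 0.31 = 13.95
  Discussion 54 × 0.27 = 14.58
  Homework 90 × 0.09 = 8.1
  Term project 66 × 0.33 = 21.78
Sum = 58.41
Bonus: 58.41 + 5 = 63.41
63.41 is ≥ 59 and < 66 → D

D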